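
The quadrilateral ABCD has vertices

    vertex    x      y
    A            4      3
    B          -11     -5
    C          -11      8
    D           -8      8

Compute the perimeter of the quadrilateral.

46

|AB| = √((-15)² + (-8)²) = √289 = 17
|BC| = √((0)² + (13)²) = √169 = 13
|CD| = √((3)² + (0)²) = √9 = 3
|DA| = √((12)² + (-5)²) = √169 = 13
Perimeter = 17 + 13 + 3 + 13 = 46.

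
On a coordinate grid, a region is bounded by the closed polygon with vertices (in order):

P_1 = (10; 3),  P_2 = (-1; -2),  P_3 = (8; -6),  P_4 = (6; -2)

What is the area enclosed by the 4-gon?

Apply the shoelace formula: 2A = Σ (x_i·y_{i+1} − x_{i+1}·y_i), indices taken mod 4.
Σ = (-17) + (22) + (20) + (38) = 63
Area = |Σ|/2 = 31.5.

31.5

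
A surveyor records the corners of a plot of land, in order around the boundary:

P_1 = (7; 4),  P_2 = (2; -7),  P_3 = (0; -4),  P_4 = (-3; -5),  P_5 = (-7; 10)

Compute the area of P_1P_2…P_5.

120

P_1→P_2: (7)(-7) − (2)(4) = -57
P_2→P_3: (2)(-4) − (0)(-7) = -8
P_3→P_4: (0)(-5) − (-3)(-4) = -12
P_4→P_5: (-3)(10) − (-7)(-5) = -65
P_5→P_1: (-7)(4) − (7)(10) = -98
Σ = -240
Area = |Σ|/2 = 120.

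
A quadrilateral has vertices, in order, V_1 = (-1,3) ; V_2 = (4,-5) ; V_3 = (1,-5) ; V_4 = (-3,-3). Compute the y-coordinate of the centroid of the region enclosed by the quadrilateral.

Apply the shoelace formula. First the cross-terms c_i = x_i·y_{i+1} − x_{i+1}·y_i:
  -7, -15, -18, -12  ⇒  2A = -52, A = -26.
Then Σ (y_i + y_{i+1})·c_i = 308, so ȳ = 308 / (6·(-26)) = -77/39.

-77/39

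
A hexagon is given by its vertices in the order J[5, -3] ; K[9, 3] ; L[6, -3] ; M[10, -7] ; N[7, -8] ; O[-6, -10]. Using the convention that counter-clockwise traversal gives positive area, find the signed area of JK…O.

Σ = (42) + (-45) + (-12) + (-31) + (-118) + (68) = -96
Signed area = Σ/2 = -48 (negative ⇒ clockwise traversal).

-48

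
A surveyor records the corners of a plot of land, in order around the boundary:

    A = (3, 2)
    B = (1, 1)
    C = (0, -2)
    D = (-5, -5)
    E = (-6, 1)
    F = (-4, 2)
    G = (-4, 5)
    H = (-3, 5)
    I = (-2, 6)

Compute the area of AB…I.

50.5

Cross-terms: 1, -2, -10, -35, -8, -12, -5, -8, -22  ⇒  Σ = -101
Area = |Σ|/2 = 50.5.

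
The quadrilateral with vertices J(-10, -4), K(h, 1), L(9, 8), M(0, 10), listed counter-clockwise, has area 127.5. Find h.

The doubled signed area Σ (x_i y_{i+1} − x_{i+1} y_i) is linear in h.
With h=0 it equals 171; the coefficient of h is 12 (from the two edges through K).
So 12·h + 171 = 2·127.5 = 255 ⇒ h = 7.

7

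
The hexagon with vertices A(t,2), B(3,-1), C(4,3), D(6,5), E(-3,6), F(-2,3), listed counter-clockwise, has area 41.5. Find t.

-6

Write out the shoelace sum; only the two edges meeting at A involve t:
2·Area = [((-2)·2 − t·3) + (t·(-1) − 3·2)] + 69
       = -4·t + 59 = 83
⇒ t = -6.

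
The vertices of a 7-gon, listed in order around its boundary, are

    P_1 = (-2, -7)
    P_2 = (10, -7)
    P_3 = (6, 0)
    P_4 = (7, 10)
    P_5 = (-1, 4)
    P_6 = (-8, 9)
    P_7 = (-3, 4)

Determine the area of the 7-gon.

135.5

Σ = (84) + (42) + (60) + (38) + (23) + (-5) + (29) = 271
Area = |Σ|/2 = 135.5.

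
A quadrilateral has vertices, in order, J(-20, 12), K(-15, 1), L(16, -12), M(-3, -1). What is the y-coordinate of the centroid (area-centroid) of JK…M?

14/27

Apply the surveyor's formula. First the cross-terms c_i = x_i·y_{i+1} − x_{i+1}·y_i:
  160, 164, -52, -56  ⇒  2A = 216, A = 108.
Then Σ (y_i + y_{i+1})·c_i = 336, so ȳ = 336 / (6·108) = 14/27.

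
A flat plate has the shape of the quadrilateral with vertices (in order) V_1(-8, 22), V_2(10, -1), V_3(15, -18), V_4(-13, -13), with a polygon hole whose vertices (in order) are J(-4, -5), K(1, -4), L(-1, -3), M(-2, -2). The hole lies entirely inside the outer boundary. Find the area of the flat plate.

Outer boundary:
Apply the surveyor's formula: 2A = Σ (x_i·y_{i+1} − x_{i+1}·y_i), indices taken mod 4.
Σ = (-212) + (-165) + (-429) + (-390) = -1196
Area = |Σ|/2 = 598.
Hole:
Apply the shoelace (surveyor's) formula: 2A = Σ (x_i·y_{i+1} − x_{i+1}·y_i), indices taken mod 4.
Σ = (21) + (-7) + (-4) + (2) = 12
Area = |Σ|/2 = 6.
Net area = 598 − 6 = 592.

592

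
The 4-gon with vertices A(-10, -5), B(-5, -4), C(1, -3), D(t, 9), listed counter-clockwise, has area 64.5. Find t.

The doubled signed area Σ (x_i y_{i+1} − x_{i+1} y_i) is linear in t.
With t=0 it equals 133; the coefficient of t is -2 (from the two edges through D).
So -2·t + 133 = 2·64.5 = 129 ⇒ t = 2.

2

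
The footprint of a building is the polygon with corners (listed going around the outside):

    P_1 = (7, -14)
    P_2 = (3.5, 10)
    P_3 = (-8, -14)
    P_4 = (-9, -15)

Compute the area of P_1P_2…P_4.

187.5

Apply the shoelace (surveyor's) formula: 2A = Σ (x_i·y_{i+1} − x_{i+1}·y_i), indices taken mod 4.
Cross-terms: 119, 31, -6, 231  ⇒  Σ = 375
Area = |Σ|/2 = 187.5.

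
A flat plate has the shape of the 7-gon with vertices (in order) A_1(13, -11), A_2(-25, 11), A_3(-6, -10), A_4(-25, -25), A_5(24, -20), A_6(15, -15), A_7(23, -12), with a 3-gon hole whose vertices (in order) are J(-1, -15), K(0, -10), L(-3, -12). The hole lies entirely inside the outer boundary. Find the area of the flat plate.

589.5

Outer boundary:
Σ = (-132) + (316) + (-100) + (1100) + (-60) + (165) + (-97) = 1192
Area = |Σ|/2 = 596.
Hole:
Apply Gauss's area formula: 2A = Σ (x_i·y_{i+1} − x_{i+1}·y_i), indices taken mod 3.
Σ = (10) + (-30) + (33) = 13
Area = |Σ|/2 = 6.5.
Net area = 596 − 6.5 = 589.5.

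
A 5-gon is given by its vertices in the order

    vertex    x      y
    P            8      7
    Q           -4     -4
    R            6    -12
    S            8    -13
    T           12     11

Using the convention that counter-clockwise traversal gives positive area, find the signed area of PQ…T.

Apply the shoelace formula: 2A = Σ (x_i·y_{i+1} − x_{i+1}·y_i), indices taken mod 5.
Σ = (-4) + (72) + (18) + (244) + (-4) = 326
Signed area = Σ/2 = 163 (positive ⇒ counter-clockwise traversal).

163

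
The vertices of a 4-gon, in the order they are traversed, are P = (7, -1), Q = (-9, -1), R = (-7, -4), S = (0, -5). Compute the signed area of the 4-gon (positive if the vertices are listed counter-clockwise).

41.5

Apply the surveyor's formula: 2A = Σ (x_i·y_{i+1} − x_{i+1}·y_i), indices taken mod 4.
Cross-terms: -16, 29, 35, 35  ⇒  Σ = 83
Signed area = Σ/2 = 41.5 (positive ⇒ counter-clockwise traversal).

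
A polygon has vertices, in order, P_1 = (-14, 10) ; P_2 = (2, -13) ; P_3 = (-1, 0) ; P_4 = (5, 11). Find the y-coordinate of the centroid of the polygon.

641/171

Apply the shoelace formula. First the cross-terms c_i = x_i·y_{i+1} − x_{i+1}·y_i:
  162, -13, -11, 204  ⇒  2A = 342, A = 171.
Then Σ (y_i + y_{i+1})·c_i = 3846, so ȳ = 3846 / (6·171) = 641/171.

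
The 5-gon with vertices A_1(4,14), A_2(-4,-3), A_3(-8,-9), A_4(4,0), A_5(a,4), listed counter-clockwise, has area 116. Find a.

10

The doubled signed area Σ (x_i y_{i+1} − x_{i+1} y_i) is linear in a.
With a=0 it equals 92; the coefficient of a is 14 (from the two edges through A_5).
So 14·a + 92 = 2·116 = 232 ⇒ a = 10.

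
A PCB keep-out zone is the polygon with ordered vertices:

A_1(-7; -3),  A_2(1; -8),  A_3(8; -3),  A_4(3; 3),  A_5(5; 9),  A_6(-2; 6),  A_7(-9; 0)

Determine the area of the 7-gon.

Cross-terms: 59, 61, 33, 12, 48, 54, 27  ⇒  Σ = 294
Area = |Σ|/2 = 147.

147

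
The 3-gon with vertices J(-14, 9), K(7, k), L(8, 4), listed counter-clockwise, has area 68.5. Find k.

-2

The doubled signed area Σ (x_i y_{i+1} − x_{i+1} y_i) is linear in k.
With k=0 it equals 93; the coefficient of k is -22 (from the two edges through K).
So -22·k + 93 = 2·68.5 = 137 ⇒ k = -2.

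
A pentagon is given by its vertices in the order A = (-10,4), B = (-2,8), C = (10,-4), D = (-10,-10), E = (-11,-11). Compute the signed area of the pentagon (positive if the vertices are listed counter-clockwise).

Apply the shoelace (surveyor's) formula: 2A = Σ (x_i·y_{i+1} − x_{i+1}·y_i), indices taken mod 5.
Σ = (-72) + (-72) + (-140) + (0) + (-154) = -438
Signed area = Σ/2 = -219 (negative ⇒ clockwise traversal).

-219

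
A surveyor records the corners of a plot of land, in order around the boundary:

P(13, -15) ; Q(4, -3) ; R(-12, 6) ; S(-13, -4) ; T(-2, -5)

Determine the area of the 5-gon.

Apply the shoelace (surveyor's) formula: 2A = Σ (x_i·y_{i+1} − x_{i+1}·y_i), indices taken mod 5.
Cross-terms: 21, -12, 126, 57, 95  ⇒  Σ = 287
Area = |Σ|/2 = 143.5.

143.5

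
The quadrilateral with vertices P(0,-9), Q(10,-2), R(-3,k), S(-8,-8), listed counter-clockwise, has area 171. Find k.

Write out the shoelace sum; only the two edges meeting at R involve k:
2·Area = [(10·k − (-3)·(-2)) + ((-3)·(-8) − (-8)·k)] + 162
       = 18·k + 180 = 342
⇒ k = 9.

9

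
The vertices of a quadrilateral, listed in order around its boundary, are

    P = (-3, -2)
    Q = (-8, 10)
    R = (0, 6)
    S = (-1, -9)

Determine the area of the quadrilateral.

P→Q: (-3)(10) − (-8)(-2) = -46
Q→R: (-8)(6) − (0)(10) = -48
R→S: (0)(-9) − (-1)(6) = 6
S→P: (-1)(-2) − (-3)(-9) = -25
Σ = -113
Area = |Σ|/2 = 56.5.

56.5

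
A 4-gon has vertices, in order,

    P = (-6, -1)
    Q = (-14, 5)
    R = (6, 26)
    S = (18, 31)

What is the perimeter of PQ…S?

|PQ| = √((-8)² + (6)²) = √100 = 10
|QR| = √((20)² + (21)²) = √841 = 29
|RS| = √((12)² + (5)²) = √169 = 13
|SP| = √((-24)² + (-32)²) = √1600 = 40
Perimeter = 10 + 29 + 13 + 40 = 92.

92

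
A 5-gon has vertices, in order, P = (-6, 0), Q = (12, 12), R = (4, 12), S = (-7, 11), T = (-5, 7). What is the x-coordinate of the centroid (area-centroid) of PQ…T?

0.31

Apply the shoelace (surveyor's) formula. First the cross-terms c_i = x_i·y_{i+1} − x_{i+1}·y_i:
  -72, 96, 128, 6, 42  ⇒  2A = 200, A = 100.
Then Σ (x_i + x_{i+1})·c_i = 186, so x̄ = 186 / (6·100) = 0.31.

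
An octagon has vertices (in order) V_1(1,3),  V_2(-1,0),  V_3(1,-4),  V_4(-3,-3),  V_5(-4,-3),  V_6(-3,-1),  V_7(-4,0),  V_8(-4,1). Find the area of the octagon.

18.5

Apply the shoelace formula: 2A = Σ (x_i·y_{i+1} − x_{i+1}·y_i), indices taken mod 8.
Σ = (3) + (4) + (-15) + (-3) + (-5) + (-4) + (-4) + (-13) = -37
Area = |Σ|/2 = 18.5.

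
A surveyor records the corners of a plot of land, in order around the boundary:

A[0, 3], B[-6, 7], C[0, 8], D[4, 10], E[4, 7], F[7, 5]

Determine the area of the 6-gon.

41

Σ = (18) + (-48) + (-32) + (-12) + (-29) + (21) = -82
Area = |Σ|/2 = 41.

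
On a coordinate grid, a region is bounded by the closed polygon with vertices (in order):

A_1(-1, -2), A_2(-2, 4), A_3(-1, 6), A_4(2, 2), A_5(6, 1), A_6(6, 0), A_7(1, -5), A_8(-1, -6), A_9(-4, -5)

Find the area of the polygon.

51.5

Cross-terms: -8, -8, -14, -10, -6, -30, -11, -19, 3  ⇒  Σ = -103
Area = |Σ|/2 = 51.5.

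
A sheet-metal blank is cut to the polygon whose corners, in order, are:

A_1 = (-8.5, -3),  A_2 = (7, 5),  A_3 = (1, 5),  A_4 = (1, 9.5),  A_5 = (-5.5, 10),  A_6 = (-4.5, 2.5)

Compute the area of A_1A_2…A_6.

Σ = (-21.5) + (30) + (4.5) + (62.25) + (31.25) + (34.75) = 141.25
Area = |Σ|/2 = 70.625.

70.625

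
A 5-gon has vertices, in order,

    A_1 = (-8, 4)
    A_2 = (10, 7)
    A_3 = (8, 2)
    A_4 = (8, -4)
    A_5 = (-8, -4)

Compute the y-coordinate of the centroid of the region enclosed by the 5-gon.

Apply the surveyor's formula. First the cross-terms c_i = x_i·y_{i+1} − x_{i+1}·y_i:
  -96, -36, -48, -64, -64  ⇒  2A = -308, A = -154.
Then Σ (y_i + y_{i+1})·c_i = -772, so ȳ = -772 / (6·(-154)) = 193/231.

193/231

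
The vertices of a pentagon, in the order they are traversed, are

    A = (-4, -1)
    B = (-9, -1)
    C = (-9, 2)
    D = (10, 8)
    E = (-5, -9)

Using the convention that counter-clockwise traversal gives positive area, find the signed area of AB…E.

Apply the surveyor's formula: 2A = Σ (x_i·y_{i+1} − x_{i+1}·y_i), indices taken mod 5.
Σ = (-5) + (-27) + (-92) + (-50) + (-31) = -205
Signed area = Σ/2 = -102.5 (negative ⇒ clockwise traversal).

-102.5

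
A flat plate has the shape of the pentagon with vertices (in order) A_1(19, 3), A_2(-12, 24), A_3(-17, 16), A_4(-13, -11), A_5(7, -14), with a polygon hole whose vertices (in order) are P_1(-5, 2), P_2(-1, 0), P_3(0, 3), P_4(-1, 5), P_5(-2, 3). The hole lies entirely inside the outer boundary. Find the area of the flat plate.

Outer boundary:
Apply the shoelace (surveyor's) formula: 2A = Σ (x_i·y_{i+1} − x_{i+1}·y_i), indices taken mod 5.
Σ = (492) + (216) + (395) + (259) + (287) = 1649
Area = |Σ|/2 = 824.5.
Hole:
P_1→P_2: (-5)(0) − (-1)(2) = 2
P_2→P_3: (-1)(3) − (0)(0) = -3
P_3→P_4: (0)(5) − (-1)(3) = 3
P_4→P_5: (-1)(3) − (-2)(5) = 7
P_5→P_1: (-2)(2) − (-5)(3) = 11
Σ = 20
Area = |Σ|/2 = 10.
Net area = 824.5 − 10 = 814.5.

814.5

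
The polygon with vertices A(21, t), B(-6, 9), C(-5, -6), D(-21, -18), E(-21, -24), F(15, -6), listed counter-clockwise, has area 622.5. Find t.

13

The doubled signed area Σ (x_i y_{i+1} − x_{i+1} y_i) is linear in t.
With t=0 it equals 972; the coefficient of t is 21 (from the two edges through A).
So 21·t + 972 = 2·622.5 = 1245 ⇒ t = 13.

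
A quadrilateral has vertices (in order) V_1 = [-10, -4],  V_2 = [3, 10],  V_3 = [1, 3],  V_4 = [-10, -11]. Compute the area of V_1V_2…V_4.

70

Apply the surveyor's formula: 2A = Σ (x_i·y_{i+1} − x_{i+1}·y_i), indices taken mod 4.
Cross-terms: -88, -1, 19, -70  ⇒  Σ = -140
Area = |Σ|/2 = 70.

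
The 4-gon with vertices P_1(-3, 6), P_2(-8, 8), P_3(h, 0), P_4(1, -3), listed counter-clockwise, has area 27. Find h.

-3

Write out the shoelace sum; only the two edges meeting at P_3 involve h:
2·Area = [((-8)·0 − h·8) + (h·(-3) − 1·0)] + 21
       = -11·h + 21 = 54
⇒ h = -3.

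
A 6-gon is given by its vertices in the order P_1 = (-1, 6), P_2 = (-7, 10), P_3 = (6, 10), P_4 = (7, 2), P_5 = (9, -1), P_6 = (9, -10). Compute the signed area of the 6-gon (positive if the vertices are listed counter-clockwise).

Apply the shoelace formula: 2A = Σ (x_i·y_{i+1} − x_{i+1}·y_i), indices taken mod 6.
Σ = (32) + (-130) + (-58) + (-25) + (-81) + (44) = -218
Signed area = Σ/2 = -109 (negative ⇒ clockwise traversal).

-109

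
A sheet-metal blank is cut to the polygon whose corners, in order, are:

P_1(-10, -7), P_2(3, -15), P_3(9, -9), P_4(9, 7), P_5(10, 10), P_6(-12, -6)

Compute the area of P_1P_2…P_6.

263.5

Σ = (171) + (108) + (144) + (20) + (60) + (24) = 527
Area = |Σ|/2 = 263.5.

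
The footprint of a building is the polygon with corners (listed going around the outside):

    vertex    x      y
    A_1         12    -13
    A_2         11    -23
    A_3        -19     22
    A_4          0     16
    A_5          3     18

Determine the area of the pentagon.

Apply the shoelace formula: 2A = Σ (x_i·y_{i+1} − x_{i+1}·y_i), indices taken mod 5.
Σ = (-133) + (-195) + (-304) + (-48) + (-255) = -935
Area = |Σ|/2 = 467.5.

467.5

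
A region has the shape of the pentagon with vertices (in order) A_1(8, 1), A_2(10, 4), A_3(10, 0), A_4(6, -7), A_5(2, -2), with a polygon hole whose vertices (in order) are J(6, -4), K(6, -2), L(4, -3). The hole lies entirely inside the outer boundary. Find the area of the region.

32

Outer boundary:
Σ = (22) + (-40) + (-70) + (2) + (18) = -68
Area = |Σ|/2 = 34.
Hole:
Σ = (12) + (-10) + (2) = 4
Area = |Σ|/2 = 2.
Net area = 34 − 2 = 32.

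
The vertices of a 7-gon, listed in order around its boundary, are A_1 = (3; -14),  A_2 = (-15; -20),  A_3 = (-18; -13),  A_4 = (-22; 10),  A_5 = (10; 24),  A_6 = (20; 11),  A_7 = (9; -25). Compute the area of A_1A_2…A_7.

Apply the surveyor's formula: 2A = Σ (x_i·y_{i+1} − x_{i+1}·y_i), indices taken mod 7.
A_1→A_2: (3)(-20) − (-15)(-14) = -270
A_2→A_3: (-15)(-13) − (-18)(-20) = -165
A_3→A_4: (-18)(10) − (-22)(-13) = -466
A_4→A_5: (-22)(24) − (10)(10) = -628
A_5→A_6: (10)(11) − (20)(24) = -370
A_6→A_7: (20)(-25) − (9)(11) = -599
A_7→A_1: (9)(-14) − (3)(-25) = -51
Σ = -2549
Area = |Σ|/2 = 1274.5.

1274.5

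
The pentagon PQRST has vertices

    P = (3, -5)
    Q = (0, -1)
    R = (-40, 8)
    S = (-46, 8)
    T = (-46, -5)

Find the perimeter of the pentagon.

|PQ| = √((-3)² + (4)²) = √25 = 5
|QR| = √((-40)² + (9)²) = √1681 = 41
|RS| = √((-6)² + (0)²) = √36 = 6
|ST| = √((0)² + (-13)²) = √169 = 13
|TP| = √((49)² + (0)²) = √2401 = 49
Perimeter = 5 + 41 + 6 + 13 + 49 = 114.

114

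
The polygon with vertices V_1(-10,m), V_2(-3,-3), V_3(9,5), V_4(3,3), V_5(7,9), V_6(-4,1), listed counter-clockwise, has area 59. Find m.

Write out the shoelace sum; only the two edges meeting at V_1 involve m:
2·Area = [((-4)·m − (-10)·1) + ((-10)·(-3) − (-3)·m)] + 73
       = -1·m + 113 = 118
⇒ m = -5.

-5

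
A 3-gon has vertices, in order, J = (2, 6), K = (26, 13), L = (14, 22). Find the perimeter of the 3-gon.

|JK| = √((24)² + (7)²) = √625 = 25
|KL| = √((-12)² + (9)²) = √225 = 15
|LJ| = √((-12)² + (-16)²) = √400 = 20
Perimeter = 25 + 15 + 20 = 60.

60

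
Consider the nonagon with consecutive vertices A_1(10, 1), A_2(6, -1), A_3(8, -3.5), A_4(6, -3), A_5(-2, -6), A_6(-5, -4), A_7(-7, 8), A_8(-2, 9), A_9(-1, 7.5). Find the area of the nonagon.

146.5

Σ = (-16) + (-13) + (-3) + (-42) + (-22) + (-68) + (-47) + (-6) + (-76) = -293
Area = |Σ|/2 = 146.5.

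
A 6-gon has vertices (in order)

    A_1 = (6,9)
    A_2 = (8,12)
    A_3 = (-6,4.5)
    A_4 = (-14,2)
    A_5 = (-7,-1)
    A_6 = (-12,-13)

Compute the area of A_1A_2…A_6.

Apply the shoelace (surveyor's) formula: 2A = Σ (x_i·y_{i+1} − x_{i+1}·y_i), indices taken mod 6.
Σ = (0) + (108) + (51) + (28) + (79) + (-30) = 236
Area = |Σ|/2 = 118.

118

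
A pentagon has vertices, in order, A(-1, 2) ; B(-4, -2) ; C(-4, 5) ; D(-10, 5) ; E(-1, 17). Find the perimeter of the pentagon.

|AB| = √((-3)² + (-4)²) = √25 = 5
|BC| = √((0)² + (7)²) = √49 = 7
|CD| = √((-6)² + (0)²) = √36 = 6
|DE| = √((9)² + (12)²) = √225 = 15
|EA| = √((0)² + (-15)²) = √225 = 15
Perimeter = 5 + 7 + 6 + 15 + 15 = 48.

48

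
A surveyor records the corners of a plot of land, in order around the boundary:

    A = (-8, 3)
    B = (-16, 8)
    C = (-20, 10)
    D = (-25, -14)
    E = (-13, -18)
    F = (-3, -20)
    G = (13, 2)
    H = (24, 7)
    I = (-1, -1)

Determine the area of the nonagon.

628.5

A→B: (-8)(8) − (-16)(3) = -16
B→C: (-16)(10) − (-20)(8) = 0
C→D: (-20)(-14) − (-25)(10) = 530
D→E: (-25)(-18) − (-13)(-14) = 268
E→F: (-13)(-20) − (-3)(-18) = 206
F→G: (-3)(2) − (13)(-20) = 254
G→H: (13)(7) − (24)(2) = 43
H→I: (24)(-1) − (-1)(7) = -17
I→A: (-1)(3) − (-8)(-1) = -11
Σ = 1257
Area = |Σ|/2 = 628.5.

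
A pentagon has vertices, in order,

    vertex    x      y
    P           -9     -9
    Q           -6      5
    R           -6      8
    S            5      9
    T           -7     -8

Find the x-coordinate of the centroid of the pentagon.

Apply Gauss's area formula. First the cross-terms c_i = x_i·y_{i+1} − x_{i+1}·y_i:
  -99, -18, -94, 23, -9  ⇒  2A = -197, A = -98.5.
Then Σ (x_i + x_{i+1})·c_i = 1893, so x̄ = 1893 / (6·(-98.5)) = -631/197.

-631/197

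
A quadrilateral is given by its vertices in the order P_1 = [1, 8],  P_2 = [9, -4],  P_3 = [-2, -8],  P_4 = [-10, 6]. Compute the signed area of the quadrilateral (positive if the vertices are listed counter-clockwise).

-167

P_1→P_2: (1)(-4) − (9)(8) = -76
P_2→P_3: (9)(-8) − (-2)(-4) = -80
P_3→P_4: (-2)(6) − (-10)(-8) = -92
P_4→P_1: (-10)(8) − (1)(6) = -86
Σ = -334
Signed area = Σ/2 = -167 (negative ⇒ clockwise traversal).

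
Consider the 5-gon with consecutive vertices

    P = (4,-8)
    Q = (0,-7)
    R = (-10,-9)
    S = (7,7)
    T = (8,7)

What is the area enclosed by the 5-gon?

Σ = (-28) + (-70) + (-7) + (-7) + (-92) = -204
Area = |Σ|/2 = 102.

102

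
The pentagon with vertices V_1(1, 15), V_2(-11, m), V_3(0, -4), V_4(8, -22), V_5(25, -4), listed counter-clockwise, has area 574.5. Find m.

11

The doubled signed area Σ (x_i y_{i+1} − x_{i+1} y_i) is linear in m.
With m=0 it equals 1138; the coefficient of m is 1 (from the two edges through V_2).
So 1·m + 1138 = 2·574.5 = 1149 ⇒ m = 11.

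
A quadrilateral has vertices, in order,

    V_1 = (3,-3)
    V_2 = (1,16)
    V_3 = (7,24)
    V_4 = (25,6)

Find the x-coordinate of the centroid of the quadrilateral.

Apply the shoelace formula. First the cross-terms c_i = x_i·y_{i+1} − x_{i+1}·y_i:
  51, -88, -558, -93  ⇒  2A = -688, A = -344.
Then Σ (x_i + x_{i+1})·c_i = -20960, so x̄ = -20960 / (6·(-344)) = 1310/129.

1310/129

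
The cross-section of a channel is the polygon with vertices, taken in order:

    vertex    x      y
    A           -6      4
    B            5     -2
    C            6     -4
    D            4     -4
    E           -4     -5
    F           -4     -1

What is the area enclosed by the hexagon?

49

Apply the shoelace formula: 2A = Σ (x_i·y_{i+1} − x_{i+1}·y_i), indices taken mod 6.
Cross-terms: -8, -8, -8, -36, -16, -22  ⇒  Σ = -98
Area = |Σ|/2 = 49.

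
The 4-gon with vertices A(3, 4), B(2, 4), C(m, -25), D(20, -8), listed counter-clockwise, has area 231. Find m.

8

The doubled signed area Σ (x_i y_{i+1} − x_{i+1} y_i) is linear in m.
With m=0 it equals 558; the coefficient of m is -12 (from the two edges through C).
So -12·m + 558 = 2·231 = 462 ⇒ m = 8.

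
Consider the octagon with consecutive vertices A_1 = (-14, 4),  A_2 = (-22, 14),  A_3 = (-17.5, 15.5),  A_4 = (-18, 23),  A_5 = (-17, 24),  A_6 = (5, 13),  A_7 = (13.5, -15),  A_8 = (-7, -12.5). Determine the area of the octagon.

Σ = (-108) + (-96) + (-123.5) + (-41) + (-341) + (-250.5) + (-273.75) + (-203) = -1436.75
Area = |Σ|/2 = 718.375.

718.375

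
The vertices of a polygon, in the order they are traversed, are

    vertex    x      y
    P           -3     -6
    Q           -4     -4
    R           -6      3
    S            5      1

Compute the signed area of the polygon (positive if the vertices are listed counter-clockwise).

Apply the shoelace (surveyor's) formula: 2A = Σ (x_i·y_{i+1} − x_{i+1}·y_i), indices taken mod 4.
Cross-terms: -12, -36, -21, -27  ⇒  Σ = -96
Signed area = Σ/2 = -48 (negative ⇒ clockwise traversal).

-48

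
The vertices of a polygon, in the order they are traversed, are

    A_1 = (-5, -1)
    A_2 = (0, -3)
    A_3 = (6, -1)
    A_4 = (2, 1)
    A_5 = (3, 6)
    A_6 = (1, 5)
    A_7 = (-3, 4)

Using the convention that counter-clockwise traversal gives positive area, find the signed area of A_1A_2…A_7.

Cross-terms: 15, 18, 8, 9, 9, 19, 23  ⇒  Σ = 101
Signed area = Σ/2 = 50.5 (positive ⇒ counter-clockwise traversal).

50.5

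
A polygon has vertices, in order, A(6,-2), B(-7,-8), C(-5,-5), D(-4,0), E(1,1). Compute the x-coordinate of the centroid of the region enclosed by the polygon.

-86/99

Apply Gauss's area formula. First the cross-terms c_i = x_i·y_{i+1} − x_{i+1}·y_i:
  -62, -5, -20, -4, -8  ⇒  2A = -99, A = -49.5.
Then Σ (x_i + x_{i+1})·c_i = 258, so x̄ = 258 / (6·(-49.5)) = -86/99.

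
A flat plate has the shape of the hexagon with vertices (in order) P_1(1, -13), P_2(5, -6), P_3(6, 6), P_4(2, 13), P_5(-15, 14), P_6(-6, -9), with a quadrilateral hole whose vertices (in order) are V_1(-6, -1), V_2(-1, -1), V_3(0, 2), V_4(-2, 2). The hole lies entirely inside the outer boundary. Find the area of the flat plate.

Outer boundary:
Apply the shoelace (surveyor's) formula: 2A = Σ (x_i·y_{i+1} − x_{i+1}·y_i), indices taken mod 6.
Cross-terms: 59, 66, 66, 223, 219, 87  ⇒  Σ = 720
Area = |Σ|/2 = 360.
Hole:
Apply Gauss's area formula: 2A = Σ (x_i·y_{i+1} − x_{i+1}·y_i), indices taken mod 4.
Cross-terms: 5, -2, 4, 14  ⇒  Σ = 21
Area = |Σ|/2 = 10.5.
Net area = 360 − 10.5 = 349.5.

349.5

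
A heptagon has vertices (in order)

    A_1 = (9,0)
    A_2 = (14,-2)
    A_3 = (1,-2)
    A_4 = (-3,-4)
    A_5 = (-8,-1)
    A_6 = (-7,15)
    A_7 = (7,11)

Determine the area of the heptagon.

245.5

Σ = (-18) + (-26) + (-10) + (-29) + (-127) + (-182) + (-99) = -491
Area = |Σ|/2 = 245.5.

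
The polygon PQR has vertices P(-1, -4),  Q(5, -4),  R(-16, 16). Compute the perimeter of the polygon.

|PQ| = √((6)² + (0)²) = √36 = 6
|QR| = √((-21)² + (20)²) = √841 = 29
|RP| = √((15)² + (-20)²) = √625 = 25
Perimeter = 6 + 29 + 25 = 60.

60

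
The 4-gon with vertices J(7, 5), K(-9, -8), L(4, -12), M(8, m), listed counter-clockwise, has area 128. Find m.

Write out the shoelace sum; only the two edges meeting at M involve m:
2·Area = [(4·m − 8·(-12)) + (8·5 − 7·m)] + 129
       = -3·m + 265 = 256
⇒ m = 3.

3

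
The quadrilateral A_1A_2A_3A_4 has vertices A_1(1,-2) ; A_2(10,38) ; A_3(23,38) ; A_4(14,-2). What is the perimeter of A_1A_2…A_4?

|A_1A_2| = √((9)² + (40)²) = √1681 = 41
|A_2A_3| = √((13)² + (0)²) = √169 = 13
|A_3A_4| = √((-9)² + (-40)²) = √1681 = 41
|A_4A_1| = √((-13)² + (0)²) = √169 = 13
Perimeter = 41 + 13 + 41 + 13 = 108.

108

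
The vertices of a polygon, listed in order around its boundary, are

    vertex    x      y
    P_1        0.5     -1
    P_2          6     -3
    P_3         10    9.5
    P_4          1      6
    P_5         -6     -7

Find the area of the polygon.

Σ = (4.5) + (87) + (50.5) + (29) + (9.5) = 180.5
Area = |Σ|/2 = 90.25.

90.25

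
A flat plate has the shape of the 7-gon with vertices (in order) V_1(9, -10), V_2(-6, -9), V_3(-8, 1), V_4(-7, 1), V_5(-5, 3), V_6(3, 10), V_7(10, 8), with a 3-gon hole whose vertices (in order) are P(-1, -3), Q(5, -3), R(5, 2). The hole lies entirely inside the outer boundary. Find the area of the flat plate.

256.5

Outer boundary:
Apply the shoelace (surveyor's) formula: 2A = Σ (x_i·y_{i+1} − x_{i+1}·y_i), indices taken mod 7.
Σ = (-141) + (-78) + (-1) + (-16) + (-59) + (-76) + (-172) = -543
Area = |Σ|/2 = 271.5.
Hole:
Apply the shoelace formula: 2A = Σ (x_i·y_{i+1} − x_{i+1}·y_i), indices taken mod 3.
Cross-terms: 18, 25, -13  ⇒  Σ = 30
Area = |Σ|/2 = 15.
Net area = 271.5 − 15 = 256.5.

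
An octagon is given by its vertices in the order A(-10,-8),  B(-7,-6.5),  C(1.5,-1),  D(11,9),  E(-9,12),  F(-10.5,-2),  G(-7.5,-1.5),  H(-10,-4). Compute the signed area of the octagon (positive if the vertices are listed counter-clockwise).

Apply the shoelace (surveyor's) formula: 2A = Σ (x_i·y_{i+1} − x_{i+1}·y_i), indices taken mod 8.
Σ = (9) + (16.75) + (24.5) + (213) + (144) + (0.75) + (15) + (40) = 463
Signed area = Σ/2 = 231.5 (positive ⇒ counter-clockwise traversal).

231.5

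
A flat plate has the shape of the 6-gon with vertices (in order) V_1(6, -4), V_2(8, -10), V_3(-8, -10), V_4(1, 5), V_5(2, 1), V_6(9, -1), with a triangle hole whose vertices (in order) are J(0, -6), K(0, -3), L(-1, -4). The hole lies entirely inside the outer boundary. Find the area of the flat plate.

Outer boundary:
Apply the shoelace (surveyor's) formula: 2A = Σ (x_i·y_{i+1} − x_{i+1}·y_i), indices taken mod 6.
Σ = (-28) + (-160) + (-30) + (-9) + (-11) + (-30) = -268
Area = |Σ|/2 = 134.
Hole:
Apply the shoelace (surveyor's) formula: 2A = Σ (x_i·y_{i+1} − x_{i+1}·y_i), indices taken mod 3.
Σ = (0) + (-3) + (6) = 3
Area = |Σ|/2 = 1.5.
Net area = 134 − 1.5 = 132.5.

132.5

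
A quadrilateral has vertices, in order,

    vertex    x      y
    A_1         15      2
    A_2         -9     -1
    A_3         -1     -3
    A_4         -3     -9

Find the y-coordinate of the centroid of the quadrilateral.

Apply the shoelace (surveyor's) formula. First the cross-terms c_i = x_i·y_{i+1} − x_{i+1}·y_i:
  3, 26, 0, 129  ⇒  2A = 158, A = 79.
Then Σ (y_i + y_{i+1})·c_i = -1004, so ȳ = -1004 / (6·79) = -502/237.

-502/237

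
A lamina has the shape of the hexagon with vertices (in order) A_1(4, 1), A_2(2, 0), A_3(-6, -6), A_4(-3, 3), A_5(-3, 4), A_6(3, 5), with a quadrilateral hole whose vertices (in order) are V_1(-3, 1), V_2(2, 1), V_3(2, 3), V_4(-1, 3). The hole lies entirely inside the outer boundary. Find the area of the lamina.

Outer boundary:
A_1→A_2: (4)(0) − (2)(1) = -2
A_2→A_3: (2)(-6) − (-6)(0) = -12
A_3→A_4: (-6)(3) − (-3)(-6) = -36
A_4→A_5: (-3)(4) − (-3)(3) = -3
A_5→A_6: (-3)(5) − (3)(4) = -27
A_6→A_1: (3)(1) − (4)(5) = -17
Σ = -97
Area = |Σ|/2 = 48.5.
Hole:
V_1→V_2: (-3)(1) − (2)(1) = -5
V_2→V_3: (2)(3) − (2)(1) = 4
V_3→V_4: (2)(3) − (-1)(3) = 9
V_4→V_1: (-1)(1) − (-3)(3) = 8
Σ = 16
Area = |Σ|/2 = 8.
Net area = 48.5 − 8 = 40.5.

40.5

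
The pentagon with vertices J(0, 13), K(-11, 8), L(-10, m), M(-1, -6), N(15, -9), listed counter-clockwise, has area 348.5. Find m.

-12

The doubled signed area Σ (x_i y_{i+1} − x_{i+1} y_i) is linear in m.
With m=0 it equals 577; the coefficient of m is -10 (from the two edges through L).
So -10·m + 577 = 2·348.5 = 697 ⇒ m = -12.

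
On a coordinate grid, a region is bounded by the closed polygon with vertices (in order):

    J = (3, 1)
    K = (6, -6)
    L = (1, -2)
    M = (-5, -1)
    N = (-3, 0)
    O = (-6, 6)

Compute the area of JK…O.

Apply the shoelace (surveyor's) formula: 2A = Σ (x_i·y_{i+1} − x_{i+1}·y_i), indices taken mod 6.
Cross-terms: -24, -6, -11, -3, -18, -24  ⇒  Σ = -86
Area = |Σ|/2 = 43.

43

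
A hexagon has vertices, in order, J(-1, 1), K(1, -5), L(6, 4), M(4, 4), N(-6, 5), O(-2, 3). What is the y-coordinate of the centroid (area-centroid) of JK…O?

350/249

Apply the shoelace (surveyor's) formula. First the cross-terms c_i = x_i·y_{i+1} − x_{i+1}·y_i:
  4, 34, 8, 44, -8, 1  ⇒  2A = 83, A = 41.5.
Then Σ (y_i + y_{i+1})·c_i = 350, so ȳ = 350 / (6·41.5) = 350/249.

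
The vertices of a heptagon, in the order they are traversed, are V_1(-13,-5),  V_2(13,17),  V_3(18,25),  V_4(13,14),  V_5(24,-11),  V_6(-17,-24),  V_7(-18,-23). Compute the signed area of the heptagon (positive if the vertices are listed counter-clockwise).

Apply the shoelace formula: 2A = Σ (x_i·y_{i+1} − x_{i+1}·y_i), indices taken mod 7.
Σ = (-156) + (19) + (-73) + (-479) + (-763) + (-41) + (-209) = -1702
Signed area = Σ/2 = -851 (negative ⇒ clockwise traversal).

-851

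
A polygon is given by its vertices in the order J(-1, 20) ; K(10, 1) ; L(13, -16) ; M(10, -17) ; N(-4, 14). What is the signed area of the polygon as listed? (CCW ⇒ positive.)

Apply the shoelace formula: 2A = Σ (x_i·y_{i+1} − x_{i+1}·y_i), indices taken mod 5.
Σ = (-201) + (-173) + (-61) + (72) + (-66) = -429
Signed area = Σ/2 = -214.5 (negative ⇒ clockwise traversal).

-214.5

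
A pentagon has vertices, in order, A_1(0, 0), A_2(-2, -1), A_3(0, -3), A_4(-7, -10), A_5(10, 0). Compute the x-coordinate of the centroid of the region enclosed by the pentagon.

29/17

Apply the surveyor's formula. First the cross-terms c_i = x_i·y_{i+1} − x_{i+1}·y_i:
  0, 6, -21, 100, 0  ⇒  2A = 85, A = 42.5.
Then Σ (x_i + x_{i+1})·c_i = 435, so x̄ = 435 / (6·42.5) = 29/17.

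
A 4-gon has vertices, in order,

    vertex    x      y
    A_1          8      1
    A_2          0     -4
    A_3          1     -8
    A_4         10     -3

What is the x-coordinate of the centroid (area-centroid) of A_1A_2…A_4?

Apply the shoelace (surveyor's) formula. First the cross-terms c_i = x_i·y_{i+1} − x_{i+1}·y_i:
  -32, 4, 77, 34  ⇒  2A = 83, A = 41.5.
Then Σ (x_i + x_{i+1})·c_i = 1207, so x̄ = 1207 / (6·41.5) = 1207/249.

1207/249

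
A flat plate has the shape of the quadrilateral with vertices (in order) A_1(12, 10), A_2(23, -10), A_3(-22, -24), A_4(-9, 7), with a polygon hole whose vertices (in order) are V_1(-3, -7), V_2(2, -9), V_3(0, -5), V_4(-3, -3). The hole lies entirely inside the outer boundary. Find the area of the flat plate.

819

Outer boundary:
Apply the shoelace (surveyor's) formula: 2A = Σ (x_i·y_{i+1} − x_{i+1}·y_i), indices taken mod 4.
Σ = (-350) + (-772) + (-370) + (-174) = -1666
Area = |Σ|/2 = 833.
Hole:
Apply the shoelace (surveyor's) formula: 2A = Σ (x_i·y_{i+1} − x_{i+1}·y_i), indices taken mod 4.
Σ = (41) + (-10) + (-15) + (12) = 28
Area = |Σ|/2 = 14.
Net area = 833 − 14 = 819.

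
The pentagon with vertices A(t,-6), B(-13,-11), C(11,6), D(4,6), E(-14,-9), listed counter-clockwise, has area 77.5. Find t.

-8

The doubled signed area Σ (x_i y_{i+1} − x_{i+1} y_i) is linear in t.
With t=0 it equals 139; the coefficient of t is -2 (from the two edges through A).
So -2·t + 139 = 2·77.5 = 155 ⇒ t = -8.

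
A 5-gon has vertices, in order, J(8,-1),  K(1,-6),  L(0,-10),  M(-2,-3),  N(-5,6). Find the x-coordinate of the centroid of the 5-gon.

37/49

Apply the surveyor's formula. First the cross-terms c_i = x_i·y_{i+1} − x_{i+1}·y_i:
  -47, -10, -20, -27, -43  ⇒  2A = -147, A = -73.5.
Then Σ (x_i + x_{i+1})·c_i = -333, so x̄ = -333 / (6·(-73.5)) = 37/49.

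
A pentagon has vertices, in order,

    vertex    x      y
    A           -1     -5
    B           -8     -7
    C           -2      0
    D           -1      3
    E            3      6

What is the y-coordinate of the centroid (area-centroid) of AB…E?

Apply the shoelace (surveyor's) formula. First the cross-terms c_i = x_i·y_{i+1} − x_{i+1}·y_i:
  -33, -14, -6, -15, -9  ⇒  2A = -77, A = -38.5.
Then Σ (y_i + y_{i+1})·c_i = 332, so ȳ = 332 / (6·(-38.5)) = -332/231.

-332/231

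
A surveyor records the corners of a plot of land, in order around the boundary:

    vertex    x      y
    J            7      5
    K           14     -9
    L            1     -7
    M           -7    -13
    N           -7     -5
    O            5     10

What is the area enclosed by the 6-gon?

215

Apply the shoelace formula: 2A = Σ (x_i·y_{i+1} − x_{i+1}·y_i), indices taken mod 6.
J→K: (7)(-9) − (14)(5) = -133
K→L: (14)(-7) − (1)(-9) = -89
L→M: (1)(-13) − (-7)(-7) = -62
M→N: (-7)(-5) − (-7)(-13) = -56
N→O: (-7)(10) − (5)(-5) = -45
O→J: (5)(5) − (7)(10) = -45
Σ = -430
Area = |Σ|/2 = 215.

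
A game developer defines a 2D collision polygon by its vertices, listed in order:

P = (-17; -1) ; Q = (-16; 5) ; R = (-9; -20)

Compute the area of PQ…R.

Apply the surveyor's formula: 2A = Σ (x_i·y_{i+1} − x_{i+1}·y_i), indices taken mod 3.
Σ = (-101) + (365) + (-331) = -67
Area = |Σ|/2 = 33.5.

33.5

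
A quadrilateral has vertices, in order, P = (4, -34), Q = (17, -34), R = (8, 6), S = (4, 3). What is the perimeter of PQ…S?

|PQ| = √((13)² + (0)²) = √169 = 13
|QR| = √((-9)² + (40)²) = √1681 = 41
|RS| = √((-4)² + (-3)²) = √25 = 5
|SP| = √((0)² + (-37)²) = √1369 = 37
Perimeter = 13 + 41 + 5 + 37 = 96.

96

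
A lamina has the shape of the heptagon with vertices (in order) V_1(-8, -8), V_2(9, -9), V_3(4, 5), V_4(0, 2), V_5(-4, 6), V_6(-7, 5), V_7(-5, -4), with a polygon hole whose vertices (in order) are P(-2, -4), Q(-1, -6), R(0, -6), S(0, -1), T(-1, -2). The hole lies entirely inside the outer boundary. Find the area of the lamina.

Outer boundary:
Apply the shoelace formula: 2A = Σ (x_i·y_{i+1} − x_{i+1}·y_i), indices taken mod 7.
Cross-terms: 144, 81, 8, 8, 22, 53, 8  ⇒  Σ = 324
Area = |Σ|/2 = 162.
Hole:
Apply Gauss's area formula: 2A = Σ (x_i·y_{i+1} − x_{i+1}·y_i), indices taken mod 5.
P→Q: (-2)(-6) − (-1)(-4) = 8
Q→R: (-1)(-6) − (0)(-6) = 6
R→S: (0)(-1) − (0)(-6) = 0
S→T: (0)(-2) − (-1)(-1) = -1
T→P: (-1)(-4) − (-2)(-2) = 0
Σ = 13
Area = |Σ|/2 = 6.5.
Net area = 162 − 6.5 = 155.5.

155.5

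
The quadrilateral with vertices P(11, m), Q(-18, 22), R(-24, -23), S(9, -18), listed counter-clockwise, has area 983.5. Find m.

Write out the shoelace sum; only the two edges meeting at P involve m:
2·Area = [(9·m − 11·(-18)) + (11·22 − (-18)·m)] + 1581
       = 27·m + 2021 = 1967
⇒ m = -2.

-2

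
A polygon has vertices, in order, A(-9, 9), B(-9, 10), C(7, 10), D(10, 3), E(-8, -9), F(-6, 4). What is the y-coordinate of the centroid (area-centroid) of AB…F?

Apply the shoelace (surveyor's) formula. First the cross-terms c_i = x_i·y_{i+1} − x_{i+1}·y_i:
  -9, -160, -79, -66, -86, -18  ⇒  2A = -418, A = -209.
Then Σ (y_i + y_{i+1})·c_i = -3806, so ȳ = -3806 / (6·(-209)) = 173/57.

173/57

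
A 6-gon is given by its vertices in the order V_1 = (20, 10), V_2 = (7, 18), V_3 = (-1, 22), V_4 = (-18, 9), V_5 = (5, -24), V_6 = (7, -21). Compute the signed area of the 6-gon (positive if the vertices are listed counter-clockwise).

Apply Gauss's area formula: 2A = Σ (x_i·y_{i+1} − x_{i+1}·y_i), indices taken mod 6.
Σ = (290) + (172) + (387) + (387) + (63) + (490) = 1789
Signed area = Σ/2 = 894.5 (positive ⇒ counter-clockwise traversal).

894.5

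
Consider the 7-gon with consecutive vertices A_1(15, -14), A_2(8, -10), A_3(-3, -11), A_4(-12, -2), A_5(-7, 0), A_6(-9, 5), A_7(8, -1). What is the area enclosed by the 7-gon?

Cross-terms: -38, -118, -126, -14, -35, -31, -97  ⇒  Σ = -459
Area = |Σ|/2 = 229.5.

229.5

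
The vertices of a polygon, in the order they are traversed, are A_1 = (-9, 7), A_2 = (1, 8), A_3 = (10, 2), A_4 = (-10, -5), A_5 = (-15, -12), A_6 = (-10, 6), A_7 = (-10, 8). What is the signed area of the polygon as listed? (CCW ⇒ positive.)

Apply Gauss's area formula: 2A = Σ (x_i·y_{i+1} − x_{i+1}·y_i), indices taken mod 7.
Σ = (-79) + (-78) + (-30) + (45) + (-210) + (-20) + (2) = -370
Signed area = Σ/2 = -185 (negative ⇒ clockwise traversal).

-185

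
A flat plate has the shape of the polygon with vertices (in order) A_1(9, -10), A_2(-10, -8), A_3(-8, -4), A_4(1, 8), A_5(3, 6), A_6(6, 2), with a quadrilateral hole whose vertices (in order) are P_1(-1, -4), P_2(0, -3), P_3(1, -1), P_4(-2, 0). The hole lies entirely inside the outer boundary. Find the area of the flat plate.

Outer boundary:
Apply the shoelace (surveyor's) formula: 2A = Σ (x_i·y_{i+1} − x_{i+1}·y_i), indices taken mod 6.
Σ = (-172) + (-24) + (-60) + (-18) + (-30) + (-78) = -382
Area = |Σ|/2 = 191.
Hole:
Σ = (3) + (3) + (-2) + (8) = 12
Area = |Σ|/2 = 6.
Net area = 191 − 6 = 185.

185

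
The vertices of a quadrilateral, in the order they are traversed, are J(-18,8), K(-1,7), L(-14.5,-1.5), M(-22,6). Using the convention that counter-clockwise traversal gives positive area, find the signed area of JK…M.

-101.5

Apply the shoelace formula: 2A = Σ (x_i·y_{i+1} − x_{i+1}·y_i), indices taken mod 4.
J→K: (-18)(7) − (-1)(8) = -118
K→L: (-1)(-1.5) − (-14.5)(7) = 103
L→M: (-14.5)(6) − (-22)(-1.5) = -120
M→J: (-22)(8) − (-18)(6) = -68
Σ = -203
Signed area = Σ/2 = -101.5 (negative ⇒ clockwise traversal).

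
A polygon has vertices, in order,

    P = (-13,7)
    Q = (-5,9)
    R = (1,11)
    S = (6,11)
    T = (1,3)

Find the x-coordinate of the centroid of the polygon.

-211/111

Apply the surveyor's formula. First the cross-terms c_i = x_i·y_{i+1} − x_{i+1}·y_i:
  -82, -64, -55, 7, 46  ⇒  2A = -148, A = -74.
Then Σ (x_i + x_{i+1})·c_i = 844, so x̄ = 844 / (6·(-74)) = -211/111.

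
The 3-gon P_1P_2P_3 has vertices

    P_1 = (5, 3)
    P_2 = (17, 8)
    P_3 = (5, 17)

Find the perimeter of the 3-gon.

|P_1P_2| = √((12)² + (5)²) = √169 = 13
|P_2P_3| = √((-12)² + (9)²) = √225 = 15
|P_3P_1| = √((0)² + (-14)²) = √196 = 14
Perimeter = 13 + 15 + 14 = 42.

42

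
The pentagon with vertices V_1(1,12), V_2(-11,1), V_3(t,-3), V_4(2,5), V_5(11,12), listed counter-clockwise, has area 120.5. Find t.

The doubled signed area Σ (x_i y_{i+1} − x_{i+1} y_i) is linear in t.
With t=0 it equals 261; the coefficient of t is 4 (from the two edges through V_3).
So 4·t + 261 = 2·120.5 = 241 ⇒ t = -5.

-5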